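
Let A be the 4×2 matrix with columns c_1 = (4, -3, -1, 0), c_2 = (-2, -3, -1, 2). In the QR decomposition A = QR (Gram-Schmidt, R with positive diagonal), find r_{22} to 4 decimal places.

r_{22} = 4.2245

e_1 = c_1/‖c_1‖ = (4, -3, -1, 0)/5.0990 = (0.7845, -0.5883, -0.1961, 0.0000).
r_{12} = e_1·c_2 = 0.3922.
u_2 = c_2 − 0.3922·e_1 = (-2.3077, -2.7692, -0.9231, 2.0000).
r_{22} = ‖u_2‖ = 4.2245.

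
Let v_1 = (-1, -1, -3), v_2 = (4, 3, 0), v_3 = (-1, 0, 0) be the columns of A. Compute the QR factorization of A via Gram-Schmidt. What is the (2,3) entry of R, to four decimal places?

r_{23} = -0.7421

v_1 = (-1, -1, -3); ‖v_1‖ = 3.3166, so e_1 = (-0.3015, -0.3015, -0.9045).
e_1·v_2 = (-0.3015)·4 + (-0.3015)·3 + (-0.9045)·0 = -2.1106.
u_2 = v_2 + 2.1106·e_1 = (3.3636, 2.3636, -1.9091).
‖u_2‖ = 4.5327, so e_2 = (0.7421, 0.5215, -0.4212).
r_{23} = e_2·v_3 = -0.7421.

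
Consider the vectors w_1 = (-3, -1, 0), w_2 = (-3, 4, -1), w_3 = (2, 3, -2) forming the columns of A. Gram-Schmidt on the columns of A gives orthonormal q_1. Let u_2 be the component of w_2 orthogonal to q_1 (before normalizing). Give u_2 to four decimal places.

u_2 = (-1.5000, 4.5000, -1.0000)

w_1 = (-3, -1, 0); ‖w_1‖ = 3.1623, so q_1 = (-0.9487, -0.3162, 0.0000).
q_1·w_2 = (-0.9487)·(-3) + (-0.3162)·4 + 0.0000·(-1) = 1.5811.
u_2 = w_2 − 1.5811·q_1 = (-1.5000, 4.5000, -1.0000).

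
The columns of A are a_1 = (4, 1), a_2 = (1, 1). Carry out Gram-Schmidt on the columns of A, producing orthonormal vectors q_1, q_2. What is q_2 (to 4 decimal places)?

q_2 = (-0.2425, 0.9701)

q_1 = a_1/‖a_1‖ = (4, 1)/4.1231 = (0.9701, 0.2425).
r_{12} = q_1·a_2 = 1.2127.
u_2 = a_2 − 1.2127·q_1 = (-0.1765, 0.7059).
‖u_2‖ = 0.7276, so q_2 = (-0.2425, 0.9701).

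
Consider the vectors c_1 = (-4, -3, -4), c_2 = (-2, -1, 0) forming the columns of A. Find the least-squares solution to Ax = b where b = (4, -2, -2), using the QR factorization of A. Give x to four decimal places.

e_1 = c_1/‖c_1‖ = (-4, -3, -4)/6.4031 = (-0.6247, -0.4685, -0.6247).
r_{12} = e_1·c_2 = 1.7179.
u_2 = c_2 − 1.7179·e_1 = (-0.9268, -0.1951, 1.0732).
‖u_2‖ = 1.4314, so e_2 = (-0.6475, -0.1363, 0.7498).
Qᵀb = (-0.3123, -3.8169).
Back-substitute: x_2 = -3.8169/1.4314 = -2.6667.
x_1 = (-0.3123 − 1.7179·(-2.6667))/6.4031 = 0.6667.

x = (0.6667, -2.6667)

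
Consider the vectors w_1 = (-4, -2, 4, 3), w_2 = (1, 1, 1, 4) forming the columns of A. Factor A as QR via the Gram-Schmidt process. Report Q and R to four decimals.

Q = [[-0.5963, 0.4611], [-0.2981, 0.3526], [0.5963, 0.0271], [0.4472, 0.8138]], R = [[6.7082, 1.4907], [0.0000, 4.0961]]

w_1 = (-4, -2, 4, 3); ‖w_1‖ = 6.7082, so q_1 = (-0.5963, -0.2981, 0.5963, 0.4472).
q_1·w_2 = (-0.5963)·1 + (-0.2981)·1 + 0.5963·1 + 0.4472·4 = 1.4907.
u_2 = w_2 − 1.4907·q_1 = (1.8889, 1.4444, 0.1111, 3.3333).
‖u_2‖ = 4.0961, so q_2 = (0.4611, 0.3526, 0.0271, 0.8138).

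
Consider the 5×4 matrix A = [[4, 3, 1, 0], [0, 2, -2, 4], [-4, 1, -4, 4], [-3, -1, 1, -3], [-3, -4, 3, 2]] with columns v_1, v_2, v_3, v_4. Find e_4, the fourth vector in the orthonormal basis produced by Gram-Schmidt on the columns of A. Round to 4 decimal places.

e_1 = v_1/‖v_1‖ = (4, 0, -4, -3, -3)/7.0711 = (0.5657, 0.0000, -0.5657, -0.4243, -0.4243).
r_{12} = e_1·v_2 = 3.2527.
u_2 = v_2 − 3.2527·e_1 = (1.1600, 2.0000, 2.8400, 0.3800, -2.6200).
‖u_2‖ = 4.5188, so e_2 = (0.2567, 0.4426, 0.6285, 0.0841, -0.5798).
r_{13} = e_1·v_3 = 1.1314; r_{23} = e_2·v_3 = -4.7977.
u_3 = v_3 − 1.1314·e_1 + 4.7977·e_2 = (1.5916, 0.1234, -0.3448, 1.8834, 0.6983).
‖u_3‖ = 2.5889, so e_3 = (0.6148, 0.0477, -0.1332, 0.7275, 0.2697).
r_{14} = e_1·v_4 = -1.8385; r_{24} = e_2·v_4 = 2.8724; r_{34} = e_3·v_4 = -1.9851.
u_4 = v_4 + 1.8385·e_1 − 2.8724·e_2 + 1.9851·e_3 = (1.5230, 2.8233, 0.8904, -2.5774, 3.4209).
‖u_4‖ = 5.4248, so e_4 = (0.2807, 0.5204, 0.1641, -0.4751, 0.6306).

e_4 = (0.2807, 0.5204, 0.1641, -0.4751, 0.6306)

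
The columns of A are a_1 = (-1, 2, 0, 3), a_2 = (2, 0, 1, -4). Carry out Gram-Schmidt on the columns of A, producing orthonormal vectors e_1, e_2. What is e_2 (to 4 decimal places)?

a_1 = (-1, 2, 0, 3); ‖a_1‖ = 3.7417, so e_1 = (-0.2673, 0.5345, 0.0000, 0.8018).
e_1·a_2 = (-0.2673)·2 + 0.5345·0 + 0.0000·1 + 0.8018·(-4) = -3.7417.
u_2 = a_2 + 3.7417·e_1 = (1.0000, 2.0000, 1.0000, -1.0000).
‖u_2‖ = 2.6458, so e_2 = (0.3780, 0.7559, 0.3780, -0.3780).

e_2 = (0.3780, 0.7559, 0.3780, -0.3780)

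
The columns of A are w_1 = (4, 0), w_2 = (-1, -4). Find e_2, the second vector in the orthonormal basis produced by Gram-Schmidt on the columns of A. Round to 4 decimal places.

w_1 = (4, 0); ‖w_1‖ = 4.0000, so e_1 = (1.0000, 0.0000).
e_1·w_2 = 1.0000·(-1) + 0.0000·(-4) = -1.0000.
u_2 = w_2 + 1.0000·e_1 = (0.0000, -4.0000).
‖u_2‖ = 4.0000, so e_2 = (0.0000, -1.0000).

e_2 = (0.0000, -1.0000)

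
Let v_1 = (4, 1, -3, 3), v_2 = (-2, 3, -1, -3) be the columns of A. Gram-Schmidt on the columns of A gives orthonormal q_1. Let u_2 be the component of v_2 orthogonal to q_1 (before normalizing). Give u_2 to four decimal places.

u_2 = (-0.7429, 3.3143, -1.9429, -2.0571)

q_1 = v_1/‖v_1‖ = (4, 1, -3, 3)/5.9161 = (0.6761, 0.1690, -0.5071, 0.5071).
r_{12} = q_1·v_2 = -1.8593.
u_2 = v_2 + 1.8593·q_1 = (-0.7429, 3.3143, -1.9429, -2.0571).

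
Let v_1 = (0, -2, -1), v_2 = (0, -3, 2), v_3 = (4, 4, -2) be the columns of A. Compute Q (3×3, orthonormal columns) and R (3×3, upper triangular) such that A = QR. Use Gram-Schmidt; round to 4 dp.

e_1 = v_1/‖v_1‖ = (0, -2, -1)/2.2361 = (0.0000, -0.8944, -0.4472).
r_{12} = e_1·v_2 = 1.7889.
u_2 = v_2 − 1.7889·e_1 = (0.0000, -1.4000, 2.8000).
‖u_2‖ = 3.1305, so e_2 = (0.0000, -0.4472, 0.8944).
r_{13} = e_1·v_3 = -2.6833; r_{23} = e_2·v_3 = -3.5777.
u_3 = v_3 + 2.6833·e_1 + 3.5777·e_2 = (4.0000, 0.0000, 0.0000).
‖u_3‖ = 4.0000, so e_3 = (1.0000, 0.0000, 0.0000).

Q = [[0.0000, 0.0000, 1.0000], [-0.8944, -0.4472, 0.0000], [-0.4472, 0.8944, 0.0000]], R = [[2.2361, 1.7889, -2.6833], [0.0000, 3.1305, -3.5777], [0.0000, 0.0000, 4.0000]]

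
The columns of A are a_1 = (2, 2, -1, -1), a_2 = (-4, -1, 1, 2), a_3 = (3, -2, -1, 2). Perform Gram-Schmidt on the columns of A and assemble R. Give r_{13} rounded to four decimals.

r_{13} = 0.3162

e_1 = a_1/‖a_1‖ = (2, 2, -1, -1)/3.1623 = (0.6325, 0.6325, -0.3162, -0.3162).
r_{13} = e_1·a_3 = 0.3162.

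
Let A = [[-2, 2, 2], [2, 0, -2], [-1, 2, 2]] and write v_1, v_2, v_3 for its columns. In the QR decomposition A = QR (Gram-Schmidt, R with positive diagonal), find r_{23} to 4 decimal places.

r_{23} = 0.6667

v_1 = (-2, 2, -1); ‖v_1‖ = 3.0000, so e_1 = (-0.6667, 0.6667, -0.3333).
e_1·v_2 = (-0.6667)·2 + 0.6667·0 + (-0.3333)·2 = -2.0000.
u_2 = v_2 + 2.0000·e_1 = (0.6667, 1.3333, 1.3333).
‖u_2‖ = 2.0000, so e_2 = (0.3333, 0.6667, 0.6667).
r_{23} = e_2·v_3 = 0.6667.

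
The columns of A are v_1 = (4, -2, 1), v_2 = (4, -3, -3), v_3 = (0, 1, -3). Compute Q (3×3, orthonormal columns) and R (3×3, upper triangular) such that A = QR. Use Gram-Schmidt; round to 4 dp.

e_1 = v_1/‖v_1‖ = (4, -2, 1)/4.5826 = (0.8729, -0.4364, 0.2182).
r_{12} = e_1·v_2 = 4.1461.
u_2 = v_2 − 4.1461·e_1 = (0.3810, -1.1905, -3.9048).
‖u_2‖ = 4.0999, so e_2 = (0.0929, -0.2904, -0.9524).
r_{13} = e_1·v_3 = -1.0911; r_{23} = e_2·v_3 = 2.5668.
u_3 = v_3 + 1.0911·e_1 − 2.5668·e_2 = (0.7139, 1.2691, -0.3173).
‖u_3‖ = 1.4903, so e_3 = (0.4790, 0.8516, -0.2129).

Q = [[0.8729, 0.0929, 0.4790], [-0.4364, -0.2904, 0.8516], [0.2182, -0.9524, -0.2129]], R = [[4.5826, 4.1461, -1.0911], [0.0000, 4.0999, 2.5668], [0.0000, 0.0000, 1.4903]]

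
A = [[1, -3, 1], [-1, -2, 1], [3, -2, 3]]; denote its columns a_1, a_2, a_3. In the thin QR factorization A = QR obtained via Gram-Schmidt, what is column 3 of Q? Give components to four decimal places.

a_1 = (1, -1, 3); ‖a_1‖ = 3.3166, so e_1 = (0.3015, -0.3015, 0.9045).
e_1·a_2 = 0.3015·(-3) + (-0.3015)·(-2) + 0.9045·(-2) = -2.1106.
u_2 = a_2 + 2.1106·e_1 = (-2.3636, -2.6364, -0.0909).
‖u_2‖ = 3.5420, so e_2 = (-0.6673, -0.7443, -0.0257).
e_1·a_3 = 0.3015·1 + (-0.3015)·1 + 0.9045·3 = 2.7136; e_2·a_3 = (-0.6673)·1 + (-0.7443)·1 + (-0.0257)·3 = -1.4886.
u_3 = a_3 − 2.7136·e_1 + 1.4886·e_2 = (-0.8116, 0.7101, 0.5072).
‖u_3‖ = 1.1918, so e_3 = (-0.6810, 0.5959, 0.4256).

e_3 = (-0.6810, 0.5959, 0.4256)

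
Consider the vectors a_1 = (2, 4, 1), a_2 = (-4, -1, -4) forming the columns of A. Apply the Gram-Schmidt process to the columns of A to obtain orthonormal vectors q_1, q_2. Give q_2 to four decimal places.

q_2 = (-0.5428, 0.4489, -0.7098)

q_1 = a_1/‖a_1‖ = (2, 4, 1)/4.5826 = (0.4364, 0.8729, 0.2182).
r_{12} = q_1·a_2 = -3.4915.
u_2 = a_2 + 3.4915·q_1 = (-2.4762, 2.0476, -3.2381).
‖u_2‖ = 4.5617, so q_2 = (-0.5428, 0.4489, -0.7098).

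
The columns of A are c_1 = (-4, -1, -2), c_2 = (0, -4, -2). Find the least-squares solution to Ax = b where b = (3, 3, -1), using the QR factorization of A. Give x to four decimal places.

x = (-0.5056, -0.2978)

c_1 = (-4, -1, -2); ‖c_1‖ = 4.5826, so q_1 = (-0.8729, -0.2182, -0.4364).
q_1·c_2 = (-0.8729)·0 + (-0.2182)·(-4) + (-0.4364)·(-2) = 1.7457.
u_2 = c_2 − 1.7457·q_1 = (1.5238, -3.6190, -1.2381).
‖u_2‖ = 4.1173, so q_2 = (0.3701, -0.8790, -0.3007).
Qᵀb = (-2.8368, -1.2259).
Back-substitute: x_2 = -1.2259/4.1173 = -0.2978.
x_1 = (-2.8368 − 1.7457·(-0.2978))/4.5826 = -0.5056.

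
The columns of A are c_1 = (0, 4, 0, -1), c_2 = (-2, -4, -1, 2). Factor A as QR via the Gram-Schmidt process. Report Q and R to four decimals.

c_1 = (0, 4, 0, -1); ‖c_1‖ = 4.1231, so q_1 = (0.0000, 0.9701, 0.0000, -0.2425).
q_1·c_2 = 0.0000·(-2) + 0.9701·(-4) + 0.0000·(-1) + (-0.2425)·2 = -4.3656.
u_2 = c_2 + 4.3656·q_1 = (-2.0000, 0.2353, -1.0000, 0.9412).
‖u_2‖ = 2.4375, so q_2 = (-0.8205, 0.0965, -0.4103, 0.3861).

Q = [[0.0000, -0.8205], [0.9701, 0.0965], [0.0000, -0.4103], [-0.2425, 0.3861]], R = [[4.1231, -4.3656], [0.0000, 2.4375]]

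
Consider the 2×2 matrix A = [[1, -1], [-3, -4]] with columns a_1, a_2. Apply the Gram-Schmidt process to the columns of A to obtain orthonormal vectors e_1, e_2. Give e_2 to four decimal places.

e_2 = (-0.9487, -0.3162)

e_1 = a_1/‖a_1‖ = (1, -3)/3.1623 = (0.3162, -0.9487).
r_{12} = e_1·a_2 = 3.4785.
u_2 = a_2 − 3.4785·e_1 = (-2.1000, -0.7000).
‖u_2‖ = 2.2136, so e_2 = (-0.9487, -0.3162).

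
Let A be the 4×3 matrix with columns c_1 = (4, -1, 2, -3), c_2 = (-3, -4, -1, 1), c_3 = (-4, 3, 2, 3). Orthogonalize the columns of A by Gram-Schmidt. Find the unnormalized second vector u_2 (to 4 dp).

u_2 = (-1.2667, -4.4333, -0.1333, -0.3000)

c_1 = (4, -1, 2, -3); ‖c_1‖ = 5.4772, so q_1 = (0.7303, -0.1826, 0.3651, -0.5477).
q_1·c_2 = 0.7303·(-3) + (-0.1826)·(-4) + 0.3651·(-1) + (-0.5477)·1 = -2.3735.
u_2 = c_2 + 2.3735·q_1 = (-1.2667, -4.4333, -0.1333, -0.3000).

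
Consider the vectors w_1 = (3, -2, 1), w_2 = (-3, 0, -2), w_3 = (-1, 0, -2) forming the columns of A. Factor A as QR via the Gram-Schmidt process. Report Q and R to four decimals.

w_1 = (3, -2, 1); ‖w_1‖ = 3.7417, so q_1 = (0.8018, -0.5345, 0.2673).
q_1·w_2 = 0.8018·(-3) + (-0.5345)·0 + 0.2673·(-2) = -2.9399.
u_2 = w_2 + 2.9399·q_1 = (-0.6429, -1.5714, -1.2143).
‖u_2‖ = 2.0874, so q_2 = (-0.3080, -0.7528, -0.5817).
q_1·w_3 = 0.8018·(-1) + (-0.5345)·0 + 0.2673·(-2) = -1.3363; q_2·w_3 = (-0.3080)·(-1) + (-0.7528)·0 + (-0.5817)·(-2) = 1.4714.
u_3 = w_3 + 1.3363·q_1 − 1.4714·q_2 = (0.5246, 0.3934, -0.7869).
‖u_3‖ = 1.0243, so q_3 = (0.5121, 0.3841, -0.7682).

Q = [[0.8018, -0.3080, 0.5121], [-0.5345, -0.7528, 0.3841], [0.2673, -0.5817, -0.7682]], R = [[3.7417, -2.9399, -1.3363], [0.0000, 2.0874, 1.4714], [0.0000, 0.0000, 1.0243]]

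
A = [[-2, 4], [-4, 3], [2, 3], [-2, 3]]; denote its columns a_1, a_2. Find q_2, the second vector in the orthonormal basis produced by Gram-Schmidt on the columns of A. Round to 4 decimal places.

q_2 = (0.4799, 0.0267, 0.8264, 0.2933)

q_1 = a_1/‖a_1‖ = (-2, -4, 2, -2)/5.2915 = (-0.3780, -0.7559, 0.3780, -0.3780).
r_{12} = q_1·a_2 = -3.7796.
u_2 = a_2 + 3.7796·q_1 = (2.5714, 0.1429, 4.4286, 1.5714).
‖u_2‖ = 5.3586, so q_2 = (0.4799, 0.0267, 0.8264, 0.2933).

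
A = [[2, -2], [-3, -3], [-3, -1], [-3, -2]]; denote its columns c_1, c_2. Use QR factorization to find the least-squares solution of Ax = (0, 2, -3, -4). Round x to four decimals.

c_1 = (2, -3, -3, -3); ‖c_1‖ = 5.5678, so q_1 = (0.3592, -0.5388, -0.5388, -0.5388).
q_1·c_2 = 0.3592·(-2) + (-0.5388)·(-3) + (-0.5388)·(-1) + (-0.5388)·(-2) = 2.5145.
u_2 = c_2 − 2.5145·q_1 = (-2.9032, -1.6452, 0.3548, -0.6452).
‖u_2‖ = 3.4172, so q_2 = (-0.8496, -0.4814, 0.1038, -0.1888).
Qᵀb = (2.6941, -0.5192).
Back-substitute: x_2 = -0.5192/3.4172 = -0.1519.
x_1 = (2.6941 − 2.5145·(-0.1519))/5.5678 = 0.5525.

x = (0.5525, -0.1519)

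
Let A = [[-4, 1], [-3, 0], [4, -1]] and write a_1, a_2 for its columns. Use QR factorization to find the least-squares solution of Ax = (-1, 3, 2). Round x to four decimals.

a_1 = (-4, -3, 4); ‖a_1‖ = 6.4031, so q_1 = (-0.6247, -0.4685, 0.6247).
q_1·a_2 = (-0.6247)·1 + (-0.4685)·0 + 0.6247·(-1) = -1.2494.
u_2 = a_2 + 1.2494·q_1 = (0.2195, -0.5854, -0.2195).
‖u_2‖ = 0.6626, so q_2 = (0.3313, -0.8835, -0.3313).
Qᵀb = (0.4685, -3.6442).
Back-substitute: x_2 = -3.6442/0.6626 = -5.5000.
x_1 = (0.4685 + 1.2494·(-5.5000))/6.4031 = -1.0000.

x = (-1.0000, -5.5000)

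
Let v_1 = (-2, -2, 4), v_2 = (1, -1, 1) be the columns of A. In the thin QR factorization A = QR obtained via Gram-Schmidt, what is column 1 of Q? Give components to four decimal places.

q_1 = (-0.4082, -0.4082, 0.8165)

q_1 = v_1/‖v_1‖ = (-2, -2, 4)/4.8990 = (-0.4082, -0.4082, 0.8165).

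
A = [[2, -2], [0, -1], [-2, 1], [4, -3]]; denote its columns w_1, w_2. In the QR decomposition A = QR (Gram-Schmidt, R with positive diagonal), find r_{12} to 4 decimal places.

r_{12} = -3.6742

w_1 = (2, 0, -2, 4); ‖w_1‖ = 4.8990, so e_1 = (0.4082, 0.0000, -0.4082, 0.8165).
r_{12} = e_1·w_2 = -3.6742.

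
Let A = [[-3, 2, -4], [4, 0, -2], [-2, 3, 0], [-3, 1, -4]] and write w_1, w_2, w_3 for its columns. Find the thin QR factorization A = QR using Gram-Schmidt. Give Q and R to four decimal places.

Q = [[-0.4867, 0.2870, -0.4303], [0.6489, 0.5555, -0.5120], [-0.3244, 0.7777, 0.4770], [-0.4867, -0.0648, -0.5703]], R = [[6.1644, -2.4333, 2.5955], [0.0000, 2.8423, -1.9998], [0.0000, 0.0000, 5.0263]]

e_1 = w_1/‖w_1‖ = (-3, 4, -2, -3)/6.1644 = (-0.4867, 0.6489, -0.3244, -0.4867).
r_{12} = e_1·w_2 = -2.4333.
u_2 = w_2 + 2.4333·e_1 = (0.8158, 1.5789, 2.2105, -0.1842).
‖u_2‖ = 2.8423, so e_2 = (0.2870, 0.5555, 0.7777, -0.0648).
r_{13} = e_1·w_3 = 2.5955; r_{23} = e_2·w_3 = -1.9998.
u_3 = w_3 − 2.5955·e_1 + 1.9998·e_2 = (-2.1629, -2.5733, 2.3974, -2.8664).
‖u_3‖ = 5.0263, so e_3 = (-0.4303, -0.5120, 0.4770, -0.5703).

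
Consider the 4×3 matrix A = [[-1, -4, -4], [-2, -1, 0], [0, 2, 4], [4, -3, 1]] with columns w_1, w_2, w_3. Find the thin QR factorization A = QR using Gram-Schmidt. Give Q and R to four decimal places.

Q = [[-0.2182, -0.8058, -0.0277], [-0.4364, -0.2955, 0.6260], [0.0000, 0.3761, 0.7167], [0.8729, -0.3492, 0.3061]], R = [[4.5826, -1.3093, 1.7457], [0.0000, 5.3184, 4.3783], [0.0000, 0.0000, 3.2837]]

w_1 = (-1, -2, 0, 4); ‖w_1‖ = 4.5826, so q_1 = (-0.2182, -0.4364, 0.0000, 0.8729).
q_1·w_2 = (-0.2182)·(-4) + (-0.4364)·(-1) + 0.0000·2 + 0.8729·(-3) = -1.3093.
u_2 = w_2 + 1.3093·q_1 = (-4.2857, -1.5714, 2.0000, -1.8571).
‖u_2‖ = 5.3184, so q_2 = (-0.8058, -0.2955, 0.3761, -0.3492).
q_1·w_3 = (-0.2182)·(-4) + (-0.4364)·0 + 0.0000·4 + 0.8729·1 = 1.7457; q_2·w_3 = (-0.8058)·(-4) + (-0.2955)·0 + 0.3761·4 + (-0.3492)·1 = 4.3783.
u_3 = w_3 − 1.7457·q_1 − 4.3783·q_2 = (-0.0909, 2.0556, 2.3535, 1.0051).
‖u_3‖ = 3.2837, so q_3 = (-0.0277, 0.6260, 0.7167, 0.3061).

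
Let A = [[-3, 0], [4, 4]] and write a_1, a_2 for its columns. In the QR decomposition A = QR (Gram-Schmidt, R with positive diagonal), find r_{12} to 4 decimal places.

r_{12} = 3.2000

q_1 = a_1/‖a_1‖ = (-3, 4)/5.0000 = (-0.6000, 0.8000).
r_{12} = q_1·a_2 = 3.2000.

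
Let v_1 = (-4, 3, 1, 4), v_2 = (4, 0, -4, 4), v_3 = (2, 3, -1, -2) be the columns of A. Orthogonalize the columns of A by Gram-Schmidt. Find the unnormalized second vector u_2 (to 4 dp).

v_1 = (-4, 3, 1, 4); ‖v_1‖ = 6.4807, so e_1 = (-0.6172, 0.4629, 0.1543, 0.6172).
e_1·v_2 = (-0.6172)·4 + 0.4629·0 + 0.1543·(-4) + 0.6172·4 = -0.6172.
u_2 = v_2 + 0.6172·e_1 = (3.6190, 0.2857, -3.9048, 4.3810).

u_2 = (3.6190, 0.2857, -3.9048, 4.3810)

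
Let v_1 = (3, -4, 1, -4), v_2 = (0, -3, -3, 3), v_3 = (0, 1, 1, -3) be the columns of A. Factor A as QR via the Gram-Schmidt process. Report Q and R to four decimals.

Q = [[0.4629, 0.0414, -0.4501], [-0.6172, -0.6349, 0.0818], [0.1543, -0.5659, -0.6684], [-0.6172, 0.5244, -0.5865]], R = [[6.4807, -0.4629, 1.3887], [0.0000, 5.1755, -2.7741], [0.0000, 0.0000, 1.1730]]

v_1 = (3, -4, 1, -4); ‖v_1‖ = 6.4807, so q_1 = (0.4629, -0.6172, 0.1543, -0.6172).
q_1·v_2 = 0.4629·0 + (-0.6172)·(-3) + 0.1543·(-3) + (-0.6172)·3 = -0.4629.
u_2 = v_2 + 0.4629·q_1 = (0.2143, -3.2857, -2.9286, 2.7143).
‖u_2‖ = 5.1755, so q_2 = (0.0414, -0.6349, -0.5659, 0.5244).
q_1·v_3 = 0.4629·0 + (-0.6172)·1 + 0.1543·1 + (-0.6172)·(-3) = 1.3887; q_2·v_3 = 0.0414·0 + (-0.6349)·1 + (-0.5659)·1 + 0.5244·(-3) = -2.7741.
u_3 = v_3 − 1.3887·q_1 + 2.7741·q_2 = (-0.5280, 0.0960, -0.7840, -0.6880).
‖u_3‖ = 1.1730, so q_3 = (-0.4501, 0.0818, -0.6684, -0.5865).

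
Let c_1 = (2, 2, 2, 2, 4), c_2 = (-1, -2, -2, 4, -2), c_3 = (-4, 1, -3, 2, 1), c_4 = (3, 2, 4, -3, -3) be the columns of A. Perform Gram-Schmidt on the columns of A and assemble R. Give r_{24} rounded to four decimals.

r_{24} = -4.1284

c_1 = (2, 2, 2, 2, 4); ‖c_1‖ = 5.6569, so e_1 = (0.3536, 0.3536, 0.3536, 0.3536, 0.7071).
e_1·c_2 = 0.3536·(-1) + 0.3536·(-2) + 0.3536·(-2) + 0.3536·4 + 0.7071·(-2) = -1.7678.
u_2 = c_2 + 1.7678·e_1 = (-0.3750, -1.3750, -1.3750, 4.6250, -0.7500).
‖u_2‖ = 5.0867, so e_2 = (-0.0737, -0.2703, -0.2703, 0.9092, -0.1474).
r_{24} = e_2·c_4 = -4.1284.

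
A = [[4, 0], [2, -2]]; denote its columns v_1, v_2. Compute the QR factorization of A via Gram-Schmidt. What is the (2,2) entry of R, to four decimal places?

r_{22} = 1.7889

v_1 = (4, 2); ‖v_1‖ = 4.4721, so e_1 = (0.8944, 0.4472).
e_1·v_2 = 0.8944·0 + 0.4472·(-2) = -0.8944.
u_2 = v_2 + 0.8944·e_1 = (0.8000, -1.6000).
r_{22} = ‖u_2‖ = 1.7889.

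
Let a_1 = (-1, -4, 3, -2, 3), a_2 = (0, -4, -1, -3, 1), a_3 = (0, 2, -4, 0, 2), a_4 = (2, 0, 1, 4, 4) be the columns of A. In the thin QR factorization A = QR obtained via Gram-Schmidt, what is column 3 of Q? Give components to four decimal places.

a_1 = (-1, -4, 3, -2, 3); ‖a_1‖ = 6.2450, so e_1 = (-0.1601, -0.6405, 0.4804, -0.3203, 0.4804).
e_1·a_2 = (-0.1601)·0 + (-0.6405)·(-4) + 0.4804·(-1) + (-0.3203)·(-3) + 0.4804·1 = 3.5228.
u_2 = a_2 − 3.5228·e_1 = (0.5641, -1.7436, -2.6923, -1.8718, -0.6923).
‖u_2‖ = 3.8197, so e_2 = (0.1477, -0.4565, -0.7049, -0.4900, -0.1812).
e_1·a_3 = (-0.1601)·0 + (-0.6405)·2 + 0.4804·(-4) + (-0.3203)·0 + 0.4804·2 = -2.2418; e_2·a_3 = 0.1477·0 + (-0.4565)·2 + (-0.7049)·(-4) + (-0.4900)·0 + (-0.1812)·2 = 1.5440.
u_3 = a_3 + 2.2418·e_1 − 1.5440·e_2 = (-0.5870, 1.2689, -1.8348, 0.0387, 3.3568).
‖u_3‖ = 4.0731, so e_3 = (-0.1441, 0.3115, -0.4505, 0.0095, 0.8241).

e_3 = (-0.1441, 0.3115, -0.4505, 0.0095, 0.8241)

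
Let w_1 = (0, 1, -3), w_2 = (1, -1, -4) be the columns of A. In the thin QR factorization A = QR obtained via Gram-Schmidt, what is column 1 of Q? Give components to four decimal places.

w_1 = (0, 1, -3); ‖w_1‖ = 3.1623, so e_1 = (0.0000, 0.3162, -0.9487).

e_1 = (0.0000, 0.3162, -0.9487)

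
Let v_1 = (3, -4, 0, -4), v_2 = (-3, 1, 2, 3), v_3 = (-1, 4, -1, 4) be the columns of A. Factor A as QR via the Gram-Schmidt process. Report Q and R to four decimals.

Q = [[0.4685, -0.4204, 0.6963], [-0.6247, -0.5167, -0.1692], [0.0000, 0.7181, 0.0919], [-0.6247, 0.2014, 0.6915]], R = [[6.4031, -3.9043, -5.4661], [0.0000, 2.7850, -1.5589], [0.0000, 0.0000, 1.3007]]

e_1 = v_1/‖v_1‖ = (3, -4, 0, -4)/6.4031 = (0.4685, -0.6247, 0.0000, -0.6247).
r_{12} = e_1·v_2 = -3.9043.
u_2 = v_2 + 3.9043·e_1 = (-1.1707, -1.4390, 2.0000, 0.5610).
‖u_2‖ = 2.7850, so e_2 = (-0.4204, -0.5167, 0.7181, 0.2014).
r_{13} = e_1·v_3 = -5.4661; r_{23} = e_2·v_3 = -1.5589.
u_3 = v_3 + 5.4661·e_1 + 1.5589·e_2 = (0.9057, -0.2201, 0.1195, 0.8994).
‖u_3‖ = 1.3007, so e_3 = (0.6963, -0.1692, 0.0919, 0.6915).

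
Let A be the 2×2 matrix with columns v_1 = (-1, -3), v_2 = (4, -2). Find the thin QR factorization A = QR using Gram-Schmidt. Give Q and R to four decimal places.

Q = [[-0.3162, 0.9487], [-0.9487, -0.3162]], R = [[3.1623, 0.6325], [0.0000, 4.4272]]

q_1 = v_1/‖v_1‖ = (-1, -3)/3.1623 = (-0.3162, -0.9487).
r_{12} = q_1·v_2 = 0.6325.
u_2 = v_2 − 0.6325·q_1 = (4.2000, -1.4000).
‖u_2‖ = 4.4272, so q_2 = (0.9487, -0.3162).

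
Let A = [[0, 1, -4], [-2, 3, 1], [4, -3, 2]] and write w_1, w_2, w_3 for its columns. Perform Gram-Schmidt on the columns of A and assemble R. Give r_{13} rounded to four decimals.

q_1 = w_1/‖w_1‖ = (0, -2, 4)/4.4721 = (0.0000, -0.4472, 0.8944).
r_{13} = q_1·w_3 = 1.3416.

r_{13} = 1.3416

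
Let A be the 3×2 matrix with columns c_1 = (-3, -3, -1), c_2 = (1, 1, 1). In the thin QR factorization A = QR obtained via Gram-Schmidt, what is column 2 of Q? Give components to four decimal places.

q_2 = (-0.1622, -0.1622, 0.9733)

c_1 = (-3, -3, -1); ‖c_1‖ = 4.3589, so q_1 = (-0.6882, -0.6882, -0.2294).
q_1·c_2 = (-0.6882)·1 + (-0.6882)·1 + (-0.2294)·1 = -1.6059.
u_2 = c_2 + 1.6059·q_1 = (-0.1053, -0.1053, 0.6316).
‖u_2‖ = 0.6489, so q_2 = (-0.1622, -0.1622, 0.9733).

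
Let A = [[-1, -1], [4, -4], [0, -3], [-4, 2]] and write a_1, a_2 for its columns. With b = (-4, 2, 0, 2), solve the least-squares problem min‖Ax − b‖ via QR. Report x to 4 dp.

a_1 = (-1, 4, 0, -4); ‖a_1‖ = 5.7446, so e_1 = (-0.1741, 0.6963, 0.0000, -0.6963).
e_1·a_2 = (-0.1741)·(-1) + 0.6963·(-4) + 0.0000·(-3) + (-0.6963)·2 = -4.0038.
u_2 = a_2 + 4.0038·e_1 = (-1.6970, -1.2121, -3.0000, -0.7879).
‖u_2‖ = 3.7376, so e_2 = (-0.4540, -0.3243, -0.8027, -0.2108).
Qᵀb = (0.6963, 0.7459).
Back-substitute: x_2 = 0.7459/3.7376 = 0.1996.
x_1 = (0.6963 + 4.0038·0.1996)/5.7446 = 0.2603.

x = (0.2603, 0.1996)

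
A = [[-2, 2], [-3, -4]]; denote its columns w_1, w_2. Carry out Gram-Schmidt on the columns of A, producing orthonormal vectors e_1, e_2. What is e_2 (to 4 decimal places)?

e_2 = (0.8321, -0.5547)

w_1 = (-2, -3); ‖w_1‖ = 3.6056, so e_1 = (-0.5547, -0.8321).
e_1·w_2 = (-0.5547)·2 + (-0.8321)·(-4) = 2.2188.
u_2 = w_2 − 2.2188·e_1 = (3.2308, -2.1538).
‖u_2‖ = 3.8829, so e_2 = (0.8321, -0.5547).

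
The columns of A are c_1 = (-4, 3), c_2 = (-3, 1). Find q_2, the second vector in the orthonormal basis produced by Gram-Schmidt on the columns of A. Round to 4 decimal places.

q_2 = (-0.6000, -0.8000)

c_1 = (-4, 3); ‖c_1‖ = 5.0000, so q_1 = (-0.8000, 0.6000).
q_1·c_2 = (-0.8000)·(-3) + 0.6000·1 = 3.0000.
u_2 = c_2 − 3.0000·q_1 = (-0.6000, -0.8000).
‖u_2‖ = 1.0000, so q_2 = (-0.6000, -0.8000).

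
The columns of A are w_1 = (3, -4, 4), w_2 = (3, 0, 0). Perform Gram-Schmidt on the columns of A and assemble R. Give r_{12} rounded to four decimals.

e_1 = w_1/‖w_1‖ = (3, -4, 4)/6.4031 = (0.4685, -0.6247, 0.6247).
r_{12} = e_1·w_2 = 1.4056.

r_{12} = 1.4056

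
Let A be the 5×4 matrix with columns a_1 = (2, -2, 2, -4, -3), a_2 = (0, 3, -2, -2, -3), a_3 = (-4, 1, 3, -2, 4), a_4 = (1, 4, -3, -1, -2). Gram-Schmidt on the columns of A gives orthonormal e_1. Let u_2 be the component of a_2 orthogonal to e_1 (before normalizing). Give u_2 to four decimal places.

a_1 = (2, -2, 2, -4, -3); ‖a_1‖ = 6.0828, so e_1 = (0.3288, -0.3288, 0.3288, -0.6576, -0.4932).
e_1·a_2 = 0.3288·0 + (-0.3288)·3 + 0.3288·(-2) + (-0.6576)·(-2) + (-0.4932)·(-3) = 1.1508.
u_2 = a_2 − 1.1508·e_1 = (-0.3784, 3.3784, -2.3784, -1.2432, -2.4324).

u_2 = (-0.3784, 3.3784, -2.3784, -1.2432, -2.4324)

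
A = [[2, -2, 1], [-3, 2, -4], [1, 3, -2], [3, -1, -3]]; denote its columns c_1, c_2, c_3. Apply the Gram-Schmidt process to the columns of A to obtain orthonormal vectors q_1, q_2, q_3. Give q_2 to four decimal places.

c_1 = (2, -3, 1, 3); ‖c_1‖ = 4.7958, so q_1 = (0.4170, -0.6255, 0.2085, 0.6255).
q_1·c_2 = 0.4170·(-2) + (-0.6255)·2 + 0.2085·3 + 0.6255·(-1) = -2.0851.
u_2 = c_2 + 2.0851·q_1 = (-1.1304, 0.6957, 3.4348, 0.3043).
‖u_2‖ = 3.6949, so q_2 = (-0.3059, 0.1883, 0.9296, 0.0824).

q_2 = (-0.3059, 0.1883, 0.9296, 0.0824)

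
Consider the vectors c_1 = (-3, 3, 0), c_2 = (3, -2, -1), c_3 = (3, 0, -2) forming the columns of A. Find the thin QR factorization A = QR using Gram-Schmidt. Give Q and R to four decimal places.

Q = [[-0.7071, 0.4082, 0.5774], [0.7071, 0.4082, 0.5774], [0.0000, -0.8165, 0.5774]], R = [[4.2426, -3.5355, -2.1213], [0.0000, 1.2247, 2.8577], [0.0000, 0.0000, 0.5774]]

c_1 = (-3, 3, 0); ‖c_1‖ = 4.2426, so e_1 = (-0.7071, 0.7071, 0.0000).
e_1·c_2 = (-0.7071)·3 + 0.7071·(-2) + 0.0000·(-1) = -3.5355.
u_2 = c_2 + 3.5355·e_1 = (0.5000, 0.5000, -1.0000).
‖u_2‖ = 1.2247, so e_2 = (0.4082, 0.4082, -0.8165).
e_1·c_3 = (-0.7071)·3 + 0.7071·0 + 0.0000·(-2) = -2.1213; e_2·c_3 = 0.4082·3 + 0.4082·0 + (-0.8165)·(-2) = 2.8577.
u_3 = c_3 + 2.1213·e_1 − 2.8577·e_2 = (0.3333, 0.3333, 0.3333).
‖u_3‖ = 0.5774, so e_3 = (0.5774, 0.5774, 0.5774).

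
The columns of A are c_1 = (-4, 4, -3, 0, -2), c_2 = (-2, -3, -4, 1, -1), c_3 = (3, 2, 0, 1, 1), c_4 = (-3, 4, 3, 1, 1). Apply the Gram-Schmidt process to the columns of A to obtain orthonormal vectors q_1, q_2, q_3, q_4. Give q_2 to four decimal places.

q_1 = c_1/‖c_1‖ = (-4, 4, -3, 0, -2)/6.7082 = (-0.5963, 0.5963, -0.4472, 0.0000, -0.2981).
r_{12} = q_1·c_2 = 1.4907.
u_2 = c_2 − 1.4907·q_1 = (-1.1111, -3.8889, -3.3333, 1.0000, -0.5556).
‖u_2‖ = 5.3645, so q_2 = (-0.2071, -0.7249, -0.6214, 0.1864, -0.1036).

q_2 = (-0.2071, -0.7249, -0.6214, 0.1864, -0.1036)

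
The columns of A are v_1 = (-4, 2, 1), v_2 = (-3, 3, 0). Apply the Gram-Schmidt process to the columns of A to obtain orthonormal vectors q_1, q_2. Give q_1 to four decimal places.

v_1 = (-4, 2, 1); ‖v_1‖ = 4.5826, so q_1 = (-0.8729, 0.4364, 0.2182).

q_1 = (-0.8729, 0.4364, 0.2182)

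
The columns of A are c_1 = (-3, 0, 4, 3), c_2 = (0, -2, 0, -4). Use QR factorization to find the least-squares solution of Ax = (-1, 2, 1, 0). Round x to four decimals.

x = (0.1716, -0.0970)

c_1 = (-3, 0, 4, 3); ‖c_1‖ = 5.8310, so q_1 = (-0.5145, 0.0000, 0.6860, 0.5145).
q_1·c_2 = (-0.5145)·0 + 0.0000·(-2) + 0.6860·0 + 0.5145·(-4) = -2.0580.
u_2 = c_2 + 2.0580·q_1 = (-1.0588, -2.0000, 1.4118, -2.9412).
‖u_2‖ = 3.9705, so q_2 = (-0.2667, -0.5037, 0.3556, -0.7408).
Qᵀb = (1.2005, -0.3852).
Back-substitute: x_2 = -0.3852/3.9705 = -0.0970.
x_1 = (1.2005 + 2.0580·(-0.0970))/5.8310 = 0.1716.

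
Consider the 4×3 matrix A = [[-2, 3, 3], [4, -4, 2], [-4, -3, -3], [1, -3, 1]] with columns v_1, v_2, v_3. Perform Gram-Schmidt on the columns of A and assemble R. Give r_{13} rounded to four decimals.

r_{13} = 2.4660

v_1 = (-2, 4, -4, 1); ‖v_1‖ = 6.0828, so q_1 = (-0.3288, 0.6576, -0.6576, 0.1644).
r_{13} = q_1·v_3 = 2.4660.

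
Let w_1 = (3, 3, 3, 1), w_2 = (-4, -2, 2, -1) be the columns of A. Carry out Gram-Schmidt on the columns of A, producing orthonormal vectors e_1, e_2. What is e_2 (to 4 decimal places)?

w_1 = (3, 3, 3, 1); ‖w_1‖ = 5.2915, so e_1 = (0.5669, 0.5669, 0.5669, 0.1890).
e_1·w_2 = 0.5669·(-4) + 0.5669·(-2) + 0.5669·2 + 0.1890·(-1) = -2.4568.
u_2 = w_2 + 2.4568·e_1 = (-2.6071, -0.6071, 3.3929, -0.5357).
‖u_2‖ = 4.3548, so e_2 = (-0.5987, -0.1394, 0.7791, -0.1230).

e_2 = (-0.5987, -0.1394, 0.7791, -0.1230)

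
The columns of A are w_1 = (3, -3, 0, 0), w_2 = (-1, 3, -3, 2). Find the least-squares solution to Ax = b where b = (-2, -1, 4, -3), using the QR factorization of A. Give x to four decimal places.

w_1 = (3, -3, 0, 0); ‖w_1‖ = 4.2426, so q_1 = (0.7071, -0.7071, 0.0000, 0.0000).
q_1·w_2 = 0.7071·(-1) + (-0.7071)·3 + 0.0000·(-3) + 0.0000·2 = -2.8284.
u_2 = w_2 + 2.8284·q_1 = (1.0000, 1.0000, -3.0000, 2.0000).
‖u_2‖ = 3.8730, so q_2 = (0.2582, 0.2582, -0.7746, 0.5164).
Qᵀb = (-0.7071, -5.4222).
Back-substitute: x_2 = -5.4222/3.8730 = -1.4000.
x_1 = (-0.7071 + 2.8284·(-1.4000))/4.2426 = -1.1000.

x = (-1.1000, -1.4000)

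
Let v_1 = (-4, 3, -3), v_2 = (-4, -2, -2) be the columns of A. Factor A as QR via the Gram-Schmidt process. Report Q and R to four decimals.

Q = [[-0.6860, -0.5218], [0.5145, -0.8407], [-0.5145, -0.1449]], R = [[5.8310, 2.7440], [0.0000, 4.0584]]

e_1 = v_1/‖v_1‖ = (-4, 3, -3)/5.8310 = (-0.6860, 0.5145, -0.5145).
r_{12} = e_1·v_2 = 2.7440.
u_2 = v_2 − 2.7440·e_1 = (-2.1176, -3.4118, -0.5882).
‖u_2‖ = 4.0584, so e_2 = (-0.5218, -0.8407, -0.1449).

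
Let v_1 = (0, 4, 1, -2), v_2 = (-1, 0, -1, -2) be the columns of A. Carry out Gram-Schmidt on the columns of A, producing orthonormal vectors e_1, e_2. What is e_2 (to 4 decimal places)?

e_1 = v_1/‖v_1‖ = (0, 4, 1, -2)/4.5826 = (0.0000, 0.8729, 0.2182, -0.4364).
r_{12} = e_1·v_2 = 0.6547.
u_2 = v_2 − 0.6547·e_1 = (-1.0000, -0.5714, -1.1429, -1.7143).
‖u_2‖ = 2.3604, so e_2 = (-0.4237, -0.2421, -0.4842, -0.7263).

e_2 = (-0.4237, -0.2421, -0.4842, -0.7263)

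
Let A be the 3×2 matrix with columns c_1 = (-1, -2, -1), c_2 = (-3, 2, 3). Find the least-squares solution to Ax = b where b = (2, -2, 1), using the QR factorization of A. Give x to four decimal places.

q_1 = c_1/‖c_1‖ = (-1, -2, -1)/2.4495 = (-0.4082, -0.8165, -0.4082).
r_{12} = q_1·c_2 = -1.6330.
u_2 = c_2 + 1.6330·q_1 = (-3.6667, 0.6667, 2.3333).
‖u_2‖ = 4.3970, so q_2 = (-0.8339, 0.1516, 0.5307).
Qᵀb = (0.4082, -1.4404).
Back-substitute: x_2 = -1.4404/4.3970 = -0.3276.
x_1 = (0.4082 + 1.6330·(-0.3276))/2.4495 = -0.0517.

x = (-0.0517, -0.3276)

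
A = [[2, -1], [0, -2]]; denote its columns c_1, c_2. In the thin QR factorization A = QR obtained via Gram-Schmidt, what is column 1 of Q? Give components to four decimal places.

e_1 = (1.0000, 0.0000)

c_1 = (2, 0); ‖c_1‖ = 2.0000, so e_1 = (1.0000, 0.0000).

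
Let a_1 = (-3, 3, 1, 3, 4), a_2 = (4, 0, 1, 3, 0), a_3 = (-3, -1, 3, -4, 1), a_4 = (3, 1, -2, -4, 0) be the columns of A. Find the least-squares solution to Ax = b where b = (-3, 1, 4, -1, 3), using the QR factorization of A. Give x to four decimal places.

x = (0.5667, 0.4045, 0.9702, 0.0048)

a_1 = (-3, 3, 1, 3, 4); ‖a_1‖ = 6.6332, so q_1 = (-0.4523, 0.4523, 0.1508, 0.4523, 0.6030).
q_1·a_2 = (-0.4523)·4 + 0.4523·0 + 0.1508·1 + 0.4523·3 + 0.6030·0 = -0.3015.
u_2 = a_2 + 0.3015·q_1 = (3.8636, 0.1364, 1.0455, 3.1364, 0.1818).
‖u_2‖ = 5.0901, so q_2 = (0.7590, 0.0268, 0.2054, 0.6162, 0.0357).
q_1·a_3 = (-0.4523)·(-3) + 0.4523·(-1) + 0.1508·3 + 0.4523·(-4) + 0.6030·1 = 0.1508; q_2·a_3 = 0.7590·(-3) + 0.0268·(-1) + 0.2054·3 + 0.6162·(-4) + 0.0357·1 = -4.1167.
u_3 = a_3 − 0.1508·q_1 + 4.1167·q_2 = (0.1930, -0.9579, 3.8228, -1.5316, 1.0561).
‖u_3‖ = 4.3623, so q_3 = (0.0442, -0.2196, 0.8763, -0.3511, 0.2421).
q_1·a_4 = (-0.4523)·3 + 0.4523·1 + 0.1508·(-2) + 0.4523·(-4) + 0.6030·0 = -3.0151; q_2·a_4 = 0.7590·3 + 0.0268·1 + 0.2054·(-2) + 0.6162·(-4) + 0.0357·0 = -0.5715; q_3·a_4 = 0.0442·3 + (-0.2196)·1 + 0.8763·(-2) + (-0.3511)·(-4) + 0.2421·0 = -0.4351.
u_4 = a_4 + 3.0151·q_1 + 0.5715·q_2 + 0.4351·q_3 = (2.0894, 2.2834, -1.0467, -2.4370, 1.9439).
‖u_4‖ = 4.5159, so q_4 = (0.4627, 0.5056, -0.2318, -0.5396, 0.4305).
Qᵀb = (3.7689, -1.9378, 4.2304, 0.0215).
Back-substitute: x_4 = 0.0215/4.5159 = 0.0048.
x_3 = (4.2304 + 0.4351·0.0048)/4.3623 = 0.9702.
x_2 = (-1.9378 + 4.1167·0.9702 + 0.5715·0.0048)/5.0901 = 0.4045.
x_1 = (3.7689 + 0.3015·0.4045 − 0.1508·0.9702 + 3.0151·0.0048)/6.6332 = 0.5667.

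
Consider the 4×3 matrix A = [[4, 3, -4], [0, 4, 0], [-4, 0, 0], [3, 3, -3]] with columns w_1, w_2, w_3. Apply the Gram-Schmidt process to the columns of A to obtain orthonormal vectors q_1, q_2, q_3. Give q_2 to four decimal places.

q_1 = w_1/‖w_1‖ = (4, 0, -4, 3)/6.4031 = (0.6247, 0.0000, -0.6247, 0.4685).
r_{12} = q_1·w_2 = 3.2796.
u_2 = w_2 − 3.2796·q_1 = (0.9512, 4.0000, 2.0488, 1.4634).
‖u_2‖ = 4.8212, so q_2 = (0.1973, 0.8297, 0.4250, 0.3035).

q_2 = (0.1973, 0.8297, 0.4250, 0.3035)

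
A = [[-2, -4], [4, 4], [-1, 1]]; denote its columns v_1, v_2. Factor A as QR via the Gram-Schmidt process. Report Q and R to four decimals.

Q = [[-0.4364, -0.6475], [0.8729, -0.1363], [-0.2182, 0.7498]], R = [[4.5826, 5.0190], [0.0000, 2.7946]]

e_1 = v_1/‖v_1‖ = (-2, 4, -1)/4.5826 = (-0.4364, 0.8729, -0.2182).
r_{12} = e_1·v_2 = 5.0190.
u_2 = v_2 − 5.0190·e_1 = (-1.8095, -0.3810, 2.0952).
‖u_2‖ = 2.7946, so e_2 = (-0.6475, -0.1363, 0.7498).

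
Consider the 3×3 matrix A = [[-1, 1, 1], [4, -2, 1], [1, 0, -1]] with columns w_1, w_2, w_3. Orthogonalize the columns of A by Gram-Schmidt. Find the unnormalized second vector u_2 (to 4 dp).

w_1 = (-1, 4, 1); ‖w_1‖ = 4.2426, so e_1 = (-0.2357, 0.9428, 0.2357).
e_1·w_2 = (-0.2357)·1 + 0.9428·(-2) + 0.2357·0 = -2.1213.
u_2 = w_2 + 2.1213·e_1 = (0.5000, 0.0000, 0.5000).

u_2 = (0.5000, 0.0000, 0.5000)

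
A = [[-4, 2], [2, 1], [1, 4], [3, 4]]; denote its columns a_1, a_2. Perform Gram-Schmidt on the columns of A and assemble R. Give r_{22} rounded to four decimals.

q_1 = a_1/‖a_1‖ = (-4, 2, 1, 3)/5.4772 = (-0.7303, 0.3651, 0.1826, 0.5477).
r_{12} = q_1·a_2 = 1.8257.
u_2 = a_2 − 1.8257·q_1 = (3.3333, 0.3333, 3.6667, 3.0000).
r_{22} = ‖u_2‖ = 5.8023.

r_{22} = 5.8023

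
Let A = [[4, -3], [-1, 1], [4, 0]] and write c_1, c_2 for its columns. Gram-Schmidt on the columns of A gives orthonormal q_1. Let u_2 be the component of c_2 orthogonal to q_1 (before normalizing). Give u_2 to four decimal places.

u_2 = (-1.4242, 0.6061, 1.5758)

c_1 = (4, -1, 4); ‖c_1‖ = 5.7446, so q_1 = (0.6963, -0.1741, 0.6963).
q_1·c_2 = 0.6963·(-3) + (-0.1741)·1 + 0.6963·0 = -2.2630.
u_2 = c_2 + 2.2630·q_1 = (-1.4242, 0.6061, 1.5758).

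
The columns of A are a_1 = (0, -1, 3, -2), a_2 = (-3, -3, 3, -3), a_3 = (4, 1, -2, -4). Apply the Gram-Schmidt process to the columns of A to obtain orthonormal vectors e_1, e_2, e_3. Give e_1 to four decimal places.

e_1 = a_1/‖a_1‖ = (0, -1, 3, -2)/3.7417 = (0.0000, -0.2673, 0.8018, -0.5345).

e_1 = (0.0000, -0.2673, 0.8018, -0.5345)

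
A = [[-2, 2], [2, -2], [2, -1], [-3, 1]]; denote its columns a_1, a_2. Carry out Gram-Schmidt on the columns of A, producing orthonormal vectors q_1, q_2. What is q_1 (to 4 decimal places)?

a_1 = (-2, 2, 2, -3); ‖a_1‖ = 4.5826, so q_1 = (-0.4364, 0.4364, 0.4364, -0.6547).

q_1 = (-0.4364, 0.4364, 0.4364, -0.6547)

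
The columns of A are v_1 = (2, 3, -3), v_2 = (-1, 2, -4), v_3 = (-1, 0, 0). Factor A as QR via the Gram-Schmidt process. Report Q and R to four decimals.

Q = [[0.4264, -0.8021, -0.4180], [0.6396, -0.0594, 0.7664], [-0.6396, -0.5942, 0.4877]], R = [[4.6904, 3.4112, -0.4264], [0.0000, 3.0600, 0.8021], [0.0000, 0.0000, 0.4180]]

e_1 = v_1/‖v_1‖ = (2, 3, -3)/4.6904 = (0.4264, 0.6396, -0.6396).
r_{12} = e_1·v_2 = 3.4112.
u_2 = v_2 − 3.4112·e_1 = (-2.4545, -0.1818, -1.8182).
‖u_2‖ = 3.0600, so e_2 = (-0.8021, -0.0594, -0.5942).
r_{13} = e_1·v_3 = -0.4264; r_{23} = e_2·v_3 = 0.8021.
u_3 = v_3 + 0.4264·e_1 − 0.8021·e_2 = (-0.1748, 0.3204, 0.2039).
‖u_3‖ = 0.4180, so e_3 = (-0.4180, 0.7664, 0.4877).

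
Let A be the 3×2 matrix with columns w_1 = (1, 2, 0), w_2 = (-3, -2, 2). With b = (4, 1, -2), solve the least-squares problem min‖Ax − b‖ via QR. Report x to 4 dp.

w_1 = (1, 2, 0); ‖w_1‖ = 2.2361, so q_1 = (0.4472, 0.8944, 0.0000).
q_1·w_2 = 0.4472·(-3) + 0.8944·(-2) + 0.0000·2 = -3.1305.
u_2 = w_2 + 3.1305·q_1 = (-1.6000, 0.8000, 2.0000).
‖u_2‖ = 2.6833, so q_2 = (-0.5963, 0.2981, 0.7454).
Qᵀb = (2.6833, -3.5777).
Back-substitute: x_2 = -3.5777/2.6833 = -1.3333.
x_1 = (2.6833 + 3.1305·(-1.3333))/2.2361 = -0.6667.

x = (-0.6667, -1.3333)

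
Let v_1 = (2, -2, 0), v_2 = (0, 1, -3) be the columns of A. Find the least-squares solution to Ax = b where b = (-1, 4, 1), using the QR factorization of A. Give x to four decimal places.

v_1 = (2, -2, 0); ‖v_1‖ = 2.8284, so e_1 = (0.7071, -0.7071, 0.0000).
e_1·v_2 = 0.7071·0 + (-0.7071)·1 + 0.0000·(-3) = -0.7071.
u_2 = v_2 + 0.7071·e_1 = (0.5000, 0.5000, -3.0000).
‖u_2‖ = 3.0822, so e_2 = (0.1622, 0.1622, -0.9733).
Qᵀb = (-3.5355, -0.4867).
Back-substitute: x_2 = -0.4867/3.0822 = -0.1579.
x_1 = (-3.5355 + 0.7071·(-0.1579))/2.8284 = -1.2895.

x = (-1.2895, -0.1579)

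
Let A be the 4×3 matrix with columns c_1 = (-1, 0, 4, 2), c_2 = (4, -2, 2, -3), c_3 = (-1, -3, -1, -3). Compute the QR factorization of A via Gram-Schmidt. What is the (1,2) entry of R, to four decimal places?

e_1 = c_1/‖c_1‖ = (-1, 0, 4, 2)/4.5826 = (-0.2182, 0.0000, 0.8729, 0.4364).
r_{12} = e_1·c_2 = -0.4364.

r_{12} = -0.4364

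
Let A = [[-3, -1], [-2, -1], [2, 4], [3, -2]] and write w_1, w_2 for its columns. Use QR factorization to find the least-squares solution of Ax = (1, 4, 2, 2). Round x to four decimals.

q_1 = w_1/‖w_1‖ = (-3, -2, 2, 3)/5.0990 = (-0.5883, -0.3922, 0.3922, 0.5883).
r_{12} = q_1·w_2 = 1.3728.
u_2 = w_2 − 1.3728·q_1 = (-0.1923, -0.4615, 3.4615, -2.8077).
‖u_2‖ = 4.4850, so q_2 = (-0.0429, -0.1029, 0.7718, -0.6260).
Qᵀb = (-0.1961, -0.1629).
Back-substitute: x_2 = -0.1629/4.4850 = -0.0363.
x_1 = (-0.1961 − 1.3728·(-0.0363))/5.0990 = -0.0287.

x = (-0.0287, -0.0363)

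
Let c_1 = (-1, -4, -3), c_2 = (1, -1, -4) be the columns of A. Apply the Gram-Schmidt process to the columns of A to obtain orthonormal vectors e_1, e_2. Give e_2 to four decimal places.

e_2 = (0.5158, 0.4277, -0.7423)

e_1 = c_1/‖c_1‖ = (-1, -4, -3)/5.0990 = (-0.1961, -0.7845, -0.5883).
r_{12} = e_1·c_2 = 2.9417.
u_2 = c_2 − 2.9417·e_1 = (1.5769, 1.3077, -2.2692).
‖u_2‖ = 3.0571, so e_2 = (0.5158, 0.4277, -0.7423).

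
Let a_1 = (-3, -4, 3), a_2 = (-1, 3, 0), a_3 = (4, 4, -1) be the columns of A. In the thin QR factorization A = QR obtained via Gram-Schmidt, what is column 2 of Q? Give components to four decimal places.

q_2 = (-0.6500, 0.7033, 0.2877)

a_1 = (-3, -4, 3); ‖a_1‖ = 5.8310, so q_1 = (-0.5145, -0.6860, 0.5145).
q_1·a_2 = (-0.5145)·(-1) + (-0.6860)·3 + 0.5145·0 = -1.5435.
u_2 = a_2 + 1.5435·q_1 = (-1.7941, 1.9412, 0.7941).
‖u_2‖ = 2.7600, so q_2 = (-0.6500, 0.7033, 0.2877).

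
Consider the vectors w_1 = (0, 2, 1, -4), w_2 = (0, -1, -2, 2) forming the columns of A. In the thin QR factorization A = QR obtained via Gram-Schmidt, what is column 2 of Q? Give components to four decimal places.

w_1 = (0, 2, 1, -4); ‖w_1‖ = 4.5826, so q_1 = (0.0000, 0.4364, 0.2182, -0.8729).
q_1·w_2 = 0.0000·0 + 0.4364·(-1) + 0.2182·(-2) + (-0.8729)·2 = -2.6186.
u_2 = w_2 + 2.6186·q_1 = (0.0000, 0.1429, -1.4286, -0.2857).
‖u_2‖ = 1.4639, so q_2 = (0.0000, 0.0976, -0.9759, -0.1952).

q_2 = (0.0000, 0.0976, -0.9759, -0.1952)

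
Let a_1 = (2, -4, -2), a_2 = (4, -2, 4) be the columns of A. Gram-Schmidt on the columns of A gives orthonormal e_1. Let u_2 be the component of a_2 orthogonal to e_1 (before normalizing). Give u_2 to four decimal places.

u_2 = (3.3333, -0.6667, 4.6667)

a_1 = (2, -4, -2); ‖a_1‖ = 4.8990, so e_1 = (0.4082, -0.8165, -0.4082).
e_1·a_2 = 0.4082·4 + (-0.8165)·(-2) + (-0.4082)·4 = 1.6330.
u_2 = a_2 − 1.6330·e_1 = (3.3333, -0.6667, 4.6667).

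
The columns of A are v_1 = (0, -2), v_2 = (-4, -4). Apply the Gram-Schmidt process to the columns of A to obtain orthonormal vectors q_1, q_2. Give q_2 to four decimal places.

q_2 = (-1.0000, 0.0000)

v_1 = (0, -2); ‖v_1‖ = 2.0000, so q_1 = (0.0000, -1.0000).
q_1·v_2 = 0.0000·(-4) + (-1.0000)·(-4) = 4.0000.
u_2 = v_2 − 4.0000·q_1 = (-4.0000, 0.0000).
‖u_2‖ = 4.0000, so q_2 = (-1.0000, 0.0000).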